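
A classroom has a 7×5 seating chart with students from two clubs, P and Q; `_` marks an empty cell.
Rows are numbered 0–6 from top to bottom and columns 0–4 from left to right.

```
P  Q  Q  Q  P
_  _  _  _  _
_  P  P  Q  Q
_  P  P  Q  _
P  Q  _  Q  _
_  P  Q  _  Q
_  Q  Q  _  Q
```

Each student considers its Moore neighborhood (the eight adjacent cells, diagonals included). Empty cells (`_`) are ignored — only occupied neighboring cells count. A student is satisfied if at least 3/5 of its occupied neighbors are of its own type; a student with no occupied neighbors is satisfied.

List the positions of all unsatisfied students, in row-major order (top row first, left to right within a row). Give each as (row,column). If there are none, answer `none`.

Row 0: (0,0)P 0/1 unhappy · (0,1)Q 1/2 unhappy · (0,2)Q 2/2 ok · (0,3)Q 1/2 unhappy · (0,4)P 0/1 unhappy
Row 2: (2,1)P 3/3 ok · (2,2)P 3/5 ok · (2,3)Q 2/4 unhappy · (2,4)Q 2/2 ok
Row 3: (3,1)P 4/5 ok · (3,2)P 3/7 unhappy · (3,3)Q 3/5 ok
Row 4: (4,0)P 2/3 ok · (4,1)Q 1/5 unhappy · (4,3)Q 3/4 ok
Row 5: (5,1)P 1/5 unhappy · (5,2)Q 4/5 ok · (5,4)Q 2/2 ok
Row 6: (6,1)Q 2/3 ok · (6,2)Q 2/3 ok · (6,4)Q 1/1 ok

(0,0), (0,1), (0,3), (0,4), (2,3), (3,2), (4,1), (5,1)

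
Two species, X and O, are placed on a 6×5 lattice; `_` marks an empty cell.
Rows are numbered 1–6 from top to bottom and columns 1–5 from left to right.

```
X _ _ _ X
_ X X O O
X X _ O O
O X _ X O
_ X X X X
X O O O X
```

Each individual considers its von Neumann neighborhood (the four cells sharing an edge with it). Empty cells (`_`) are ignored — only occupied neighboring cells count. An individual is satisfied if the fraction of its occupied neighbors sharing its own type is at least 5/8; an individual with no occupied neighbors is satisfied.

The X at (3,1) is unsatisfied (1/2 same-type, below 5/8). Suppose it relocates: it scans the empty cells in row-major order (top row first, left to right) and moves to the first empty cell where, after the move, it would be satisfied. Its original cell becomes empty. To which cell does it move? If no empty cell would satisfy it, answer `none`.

(1,2)

Vacating (3,1). Empty cells in order:
  (1,2): 2/2 same-type → satisfied — stop here.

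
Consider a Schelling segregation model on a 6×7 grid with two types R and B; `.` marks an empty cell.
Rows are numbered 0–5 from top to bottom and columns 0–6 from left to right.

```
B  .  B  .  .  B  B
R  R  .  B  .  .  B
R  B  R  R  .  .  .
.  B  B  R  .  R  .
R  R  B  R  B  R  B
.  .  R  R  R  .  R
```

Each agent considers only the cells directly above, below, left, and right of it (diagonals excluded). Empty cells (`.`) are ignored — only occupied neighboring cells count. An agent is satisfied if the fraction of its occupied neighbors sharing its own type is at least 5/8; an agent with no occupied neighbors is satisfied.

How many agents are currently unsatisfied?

16

Row 0: (0,0)B 0/1 ✗ · (0,2)B 0/0 ✓ · (0,5)B 1/1 ✓ · (0,6)B 2/2 ✓
Row 1: (1,0)R 2/3 ✓ · (1,1)R 1/2 ✗ · (1,3)B 0/1 ✗ · (1,6)B 1/1 ✓
Row 2: (2,0)R 1/2 ✗ · (2,1)B 1/4 ✗ · (2,2)R 1/3 ✗ · (2,3)R 2/3 ✓
Row 3: (3,1)B 2/3 ✓ · (3,2)B 2/4 ✗ · (3,3)R 2/3 ✓ · (3,5)R 1/1 ✓
Row 4: (4,0)R 1/1 ✓ · (4,1)R 1/3 ✗ · (4,2)B 1/4 ✗ · (4,3)R 2/4 ✗ · (4,4)B 0/3 ✗ · (4,5)R 1/3 ✗ · (4,6)B 0/2 ✗
Row 5: (5,2)R 1/2 ✗ · (5,3)R 3/3 ✓ · (5,4)R 1/2 ✗ · (5,6)R 0/1 ✗
Unsatisfied: (0,0), (1,1), (1,3), (2,0), (2,1), (2,2), (3,2), (4,1), (4,2), (4,3), (4,4), (4,5), (4,6), (5,2), (5,4), (5,6) — 16 in total.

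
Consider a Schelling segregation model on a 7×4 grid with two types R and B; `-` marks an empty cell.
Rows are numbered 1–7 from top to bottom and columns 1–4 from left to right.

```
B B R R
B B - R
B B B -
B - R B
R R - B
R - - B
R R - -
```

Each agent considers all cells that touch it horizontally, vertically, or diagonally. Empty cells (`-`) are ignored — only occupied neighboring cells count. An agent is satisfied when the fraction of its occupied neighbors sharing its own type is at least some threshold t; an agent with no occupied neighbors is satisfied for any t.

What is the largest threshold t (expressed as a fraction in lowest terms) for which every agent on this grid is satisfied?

Row 1: (1,1)B 3/3 · (1,2)B 3/4 · (1,3)R 2/4 · (1,4)R 2/2
Row 2: (2,1)B 5/5 · (2,2)B 6/7 · (2,4)R 2/3
Row 3: (3,1)B 4/4 · (3,2)B 5/6 · (3,3)B 3/5
Row 4: (4,1)B 2/4 · (4,3)R 1/5 · (4,4)B 2/3
Row 5: (5,1)R 2/3 · (5,2)R 3/4 · (5,4)B 2/3
Row 6: (6,1)R 4/4 · (6,4)B 1/1
Row 7: (7,1)R 2/2 · (7,2)R 2/2
The smallest same-type fraction is 1/5 at (4,3), which reduces to 1/5. Any threshold above that leaves this agent unsatisfied.

1/5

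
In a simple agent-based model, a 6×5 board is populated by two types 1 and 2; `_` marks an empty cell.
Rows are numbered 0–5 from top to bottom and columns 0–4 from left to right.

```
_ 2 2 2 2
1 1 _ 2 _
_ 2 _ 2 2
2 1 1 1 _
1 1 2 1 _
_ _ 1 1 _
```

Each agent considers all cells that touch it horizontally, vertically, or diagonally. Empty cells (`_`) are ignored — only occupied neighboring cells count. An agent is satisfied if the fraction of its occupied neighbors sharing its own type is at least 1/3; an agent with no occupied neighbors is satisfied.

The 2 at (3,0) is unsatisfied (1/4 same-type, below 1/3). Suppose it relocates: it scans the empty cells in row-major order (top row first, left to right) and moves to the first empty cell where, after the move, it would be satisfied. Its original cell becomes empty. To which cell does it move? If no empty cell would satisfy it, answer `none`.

Vacating (3,0). Empty cells in order:
  (0,0): 1/3 same-type → satisfied — stop here.

(0,0)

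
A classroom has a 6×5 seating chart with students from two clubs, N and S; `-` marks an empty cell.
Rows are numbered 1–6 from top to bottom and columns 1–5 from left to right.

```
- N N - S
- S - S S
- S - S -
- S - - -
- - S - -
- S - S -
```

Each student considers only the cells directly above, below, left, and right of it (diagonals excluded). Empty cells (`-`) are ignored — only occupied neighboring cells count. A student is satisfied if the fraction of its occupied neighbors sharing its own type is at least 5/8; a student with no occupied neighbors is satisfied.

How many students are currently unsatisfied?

2

Row 1: (1,2)N 1/2 unhappy · (1,3)N 1/1 ok · (1,5)S 1/1 ok
Row 2: (2,2)S 1/2 unhappy · (2,4)S 2/2 ok · (2,5)S 2/2 ok
Row 3: (3,2)S 2/2 ok · (3,4)S 1/1 ok
Row 4: (4,2)S 1/1 ok
Row 5: (5,3)S 0/0 ok
Row 6: (6,2)S 0/0 ok · (6,4)S 0/0 ok
Unsatisfied: (1,2), (2,2) — 2 in total.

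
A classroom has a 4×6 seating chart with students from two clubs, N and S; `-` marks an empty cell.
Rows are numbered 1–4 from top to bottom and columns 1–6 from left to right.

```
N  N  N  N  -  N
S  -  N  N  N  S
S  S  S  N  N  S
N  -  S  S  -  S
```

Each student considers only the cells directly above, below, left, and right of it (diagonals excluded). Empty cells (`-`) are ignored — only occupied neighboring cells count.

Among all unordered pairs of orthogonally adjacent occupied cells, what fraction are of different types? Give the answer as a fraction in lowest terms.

8/25

Scan each occupied cell's neighbors to the right and below so each pair is counted once.
From row 1: 2 unlike of 7 pairs (running 2/7).
From row 2: 2 unlike of 8 pairs (running 4/15).
From row 3: 4 unlike of 9 pairs (running 8/24).
From row 4: 0 unlike of 1 pairs (running 8/25).
Total adjacent occupied pairs: 25; unlike-type pairs: 8.
8/25 is already in lowest terms.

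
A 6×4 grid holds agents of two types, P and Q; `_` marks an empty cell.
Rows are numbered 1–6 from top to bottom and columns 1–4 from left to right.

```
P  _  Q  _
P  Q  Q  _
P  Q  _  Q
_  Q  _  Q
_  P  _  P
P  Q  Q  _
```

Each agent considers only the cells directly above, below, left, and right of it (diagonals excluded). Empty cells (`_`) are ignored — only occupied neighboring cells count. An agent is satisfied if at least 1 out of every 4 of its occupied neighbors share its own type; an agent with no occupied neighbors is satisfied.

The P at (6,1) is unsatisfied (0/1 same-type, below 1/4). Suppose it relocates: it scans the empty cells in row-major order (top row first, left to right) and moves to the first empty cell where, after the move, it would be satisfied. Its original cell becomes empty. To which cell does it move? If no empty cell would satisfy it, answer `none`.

(1,2)

Vacating (6,1). Empty cells in order:
  (1,2): 1/3 same-type → satisfied — stop here.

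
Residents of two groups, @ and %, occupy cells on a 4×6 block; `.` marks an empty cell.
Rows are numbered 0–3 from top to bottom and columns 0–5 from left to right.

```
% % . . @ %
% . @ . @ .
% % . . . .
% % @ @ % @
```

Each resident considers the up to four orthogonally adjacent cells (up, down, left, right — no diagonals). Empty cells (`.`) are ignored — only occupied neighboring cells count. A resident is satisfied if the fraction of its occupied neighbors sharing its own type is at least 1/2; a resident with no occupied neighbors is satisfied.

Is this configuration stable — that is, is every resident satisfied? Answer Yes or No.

No

Row 0: (0,0)% 2/2 ✓ · (0,1)% 1/1 ✓ · (0,4)@ 1/2 ✓ · (0,5)% 0/1 ✗
Row 1: (1,0)% 2/2 ✓ · (1,2)@ 0/0 ✓ · (1,4)@ 1/1 ✓
Row 2: (2,0)% 3/3 ✓ · (2,1)% 2/2 ✓
Row 3: (3,0)% 2/2 ✓ · (3,1)% 2/3 ✓ · (3,2)@ 1/2 ✓ · (3,3)@ 1/2 ✓ · (3,4)% 0/2 ✗ · (3,5)@ 0/1 ✗
For instance (0,5) has only 0/1 same-type neighbors, below 1/2.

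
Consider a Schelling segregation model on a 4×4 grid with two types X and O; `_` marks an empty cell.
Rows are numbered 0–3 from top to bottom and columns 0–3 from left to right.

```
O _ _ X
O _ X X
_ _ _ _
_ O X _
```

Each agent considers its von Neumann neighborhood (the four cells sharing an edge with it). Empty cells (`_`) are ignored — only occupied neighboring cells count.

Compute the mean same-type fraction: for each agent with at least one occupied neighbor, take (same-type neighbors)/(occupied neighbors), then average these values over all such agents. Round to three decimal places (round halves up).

0.714

(0,0)O 1/1
(0,3)X 1/1
(1,0)O 1/1
(1,2)X 1/1
(1,3)X 2/2
(3,1)O 0/1
(3,2)X 0/1
Sum over 7 agents: 1/1 + 1/1 + 1/1 + 1/1 + 2/2 + 0/1 + 0/1 = 5; mean = 5 ÷ 7 = 5/7 = 0.714285… → 0.714.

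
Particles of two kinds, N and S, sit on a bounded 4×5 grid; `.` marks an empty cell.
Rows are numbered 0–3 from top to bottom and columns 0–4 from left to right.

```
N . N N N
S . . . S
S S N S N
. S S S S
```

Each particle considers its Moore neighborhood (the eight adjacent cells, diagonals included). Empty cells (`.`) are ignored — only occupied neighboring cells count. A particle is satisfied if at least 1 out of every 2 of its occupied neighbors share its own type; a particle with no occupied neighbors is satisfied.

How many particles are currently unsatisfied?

Row 0: (0,0)N 0/1 not · (0,2)N 1/1 satisfied · (0,3)N 2/3 satisfied · (0,4)N 1/2 satisfied
Row 1: (1,0)S 2/3 satisfied · (1,4)S 1/4 not
Row 2: (2,0)S 3/3 satisfied · (2,1)S 4/5 satisfied · (2,2)N 0/5 not · (2,3)S 4/6 satisfied · (2,4)N 0/4 not
Row 3: (3,1)S 3/4 satisfied · (3,2)S 4/5 satisfied · (3,3)S 3/5 satisfied · (3,4)S 2/3 satisfied
Unsatisfied: (0,0), (1,4), (2,2), (2,4) — 4 in total.

4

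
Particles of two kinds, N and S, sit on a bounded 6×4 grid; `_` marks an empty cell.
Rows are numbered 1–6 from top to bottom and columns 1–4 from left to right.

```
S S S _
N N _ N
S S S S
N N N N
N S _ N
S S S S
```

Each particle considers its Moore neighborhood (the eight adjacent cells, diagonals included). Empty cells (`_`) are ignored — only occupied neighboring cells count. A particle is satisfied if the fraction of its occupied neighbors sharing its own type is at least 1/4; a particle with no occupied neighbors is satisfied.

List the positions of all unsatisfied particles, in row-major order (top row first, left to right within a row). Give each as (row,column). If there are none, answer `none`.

(2,1), (2,2), (2,4), (3,1)

(1,1)S 1/3 ok
(1,2)S 2/4 ok
(1,3)S 1/3 ok
(2,1)N 1/5 unhappy
(2,2)N 1/7 unhappy
(2,4)N 0/3 unhappy
(3,1)S 1/5 unhappy
(3,2)S 2/7 ok
(3,3)S 2/7 ok
(3,4)S 1/4 ok
(4,1)N 2/5 ok
(4,2)N 3/7 ok
(4,3)N 3/7 ok
(4,4)N 2/4 ok
(5,1)N 2/5 ok
(5,2)S 3/7 ok
(5,4)N 2/4 ok
(6,1)S 2/3 ok
(6,2)S 3/4 ok
(6,3)S 3/4 ok
(6,4)S 1/2 ok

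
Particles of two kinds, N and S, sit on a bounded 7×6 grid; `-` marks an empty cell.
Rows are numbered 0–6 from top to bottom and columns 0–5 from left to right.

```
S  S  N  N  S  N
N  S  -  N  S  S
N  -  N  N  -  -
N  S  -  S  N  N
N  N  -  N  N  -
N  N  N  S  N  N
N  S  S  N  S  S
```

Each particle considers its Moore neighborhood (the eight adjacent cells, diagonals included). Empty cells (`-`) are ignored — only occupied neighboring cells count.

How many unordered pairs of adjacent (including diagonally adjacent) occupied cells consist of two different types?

42

Scan each occupied cell's neighbors to the right and below (and the two forward diagonals) so each pair is counted once.
Row 0: S(0,0)–S(0,1)= S(0,0)–N(1,0)≠ S(0,0)–S(1,1)= S(0,1)–N(0,2)≠ S(0,1)–S(1,1)= S(0,1)–N(1,0)≠ N(0,2)–N(0,3)= N(0,2)–N(1,3)= N(0,2)–S(1,1)≠ N(0,3)–S(0,4)≠ N(0,3)–N(1,3)= N(0,3)–S(1,4)≠ S(0,4)–N(0,5)≠ S(0,4)–S(1,4)= S(0,4)–S(1,5)= S(0,4)–N(1,3)≠ N(0,5)–S(1,5)≠ N(0,5)–S(1,4)≠  → 10/18 unlike.
Row 1: N(1,0)–S(1,1)≠ N(1,0)–N(2,0)= S(1,1)–N(2,2)≠ S(1,1)–N(2,0)≠ N(1,3)–S(1,4)≠ N(1,3)–N(2,3)= N(1,3)–N(2,2)= S(1,4)–S(1,5)= S(1,4)–N(2,3)≠  → 5/9 unlike.
Row 2: N(2,0)–N(3,0)= N(2,0)–S(3,1)≠ N(2,2)–N(2,3)= N(2,2)–S(3,3)≠ N(2,2)–S(3,1)≠ N(2,3)–S(3,3)≠ N(2,3)–N(3,4)=  → 4/7 unlike.
Row 3: N(3,0)–S(3,1)≠ N(3,0)–N(4,0)= N(3,0)–N(4,1)= S(3,1)–N(4,1)≠ S(3,1)–N(4,0)≠ S(3,3)–N(3,4)≠ S(3,3)–N(4,3)≠ S(3,3)–N(4,4)≠ N(3,4)–N(3,5)= N(3,4)–N(4,4)= N(3,4)–N(4,3)= N(3,5)–N(4,4)=  → 6/12 unlike.
Row 4: N(4,0)–N(4,1)= N(4,0)–N(5,0)= N(4,0)–N(5,1)= N(4,1)–N(5,1)= N(4,1)–N(5,2)= N(4,1)–N(5,0)= N(4,3)–N(4,4)= N(4,3)–S(5,3)≠ N(4,3)–N(5,4)= N(4,3)–N(5,2)= N(4,4)–N(5,4)= N(4,4)–N(5,5)= N(4,4)–S(5,3)≠  → 2/13 unlike.
Row 5: N(5,0)–N(5,1)= N(5,0)–N(6,0)= N(5,0)–S(6,1)≠ N(5,1)–N(5,2)= N(5,1)–S(6,1)≠ N(5,1)–S(6,2)≠ N(5,1)–N(6,0)= N(5,2)–S(5,3)≠ N(5,2)–S(6,2)≠ N(5,2)–N(6,3)= N(5,2)–S(6,1)≠ S(5,3)–N(5,4)≠ S(5,3)–N(6,3)≠ S(5,3)–S(6,4)= S(5,3)–S(6,2)= N(5,4)–N(5,5)= N(5,4)–S(6,4)≠ N(5,4)–S(6,5)≠ N(5,4)–N(6,3)= N(5,5)–S(6,5)≠ N(5,5)–S(6,4)≠  → 12/21 unlike.
Row 6: N(6,0)–S(6,1)≠ S(6,1)–S(6,2)= S(6,2)–N(6,3)≠ N(6,3)–S(6,4)≠ S(6,4)–S(6,5)=  → 3/5 unlike.
Total adjacent occupied pairs: 85; unlike-type pairs: 42.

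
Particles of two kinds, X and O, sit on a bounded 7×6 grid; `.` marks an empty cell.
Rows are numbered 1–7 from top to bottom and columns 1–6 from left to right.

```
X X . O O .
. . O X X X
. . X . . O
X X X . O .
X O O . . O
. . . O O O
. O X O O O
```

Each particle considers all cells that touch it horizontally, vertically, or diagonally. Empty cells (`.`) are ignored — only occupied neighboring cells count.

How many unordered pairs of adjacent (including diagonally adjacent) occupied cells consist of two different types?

19

Scan each occupied cell's neighbors to the right and below (and the two forward diagonals) so each pair is counted once.
From row 1: 6 unlike of 9 pairs (running 6/9).
From row 2: 4 unlike of 7 pairs (running 10/16).
From row 3: 0 unlike of 3 pairs (running 10/19).
From row 4: 5 unlike of 10 pairs (running 15/29).
From row 5: 1 unlike of 5 pairs (running 16/34).
From row 6: 1 unlike of 10 pairs (running 17/44).
From row 7: 2 unlike of 4 pairs (running 19/48).
Total adjacent occupied pairs: 48; unlike-type pairs: 19.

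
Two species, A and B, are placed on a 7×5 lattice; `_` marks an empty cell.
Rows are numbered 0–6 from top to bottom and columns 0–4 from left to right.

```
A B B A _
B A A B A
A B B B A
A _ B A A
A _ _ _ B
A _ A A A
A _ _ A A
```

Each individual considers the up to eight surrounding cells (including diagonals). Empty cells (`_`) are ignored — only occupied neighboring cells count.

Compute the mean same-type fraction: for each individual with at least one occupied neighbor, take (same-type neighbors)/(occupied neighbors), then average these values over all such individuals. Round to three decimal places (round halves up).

(0,0)A 1/3
(0,1)B 2/5
(0,2)B 2/5
(0,3)A 2/4
(1,0)B 2/5
(1,1)A 3/8
(1,2)A 2/8
(1,3)B 3/7
(1,4)A 2/4
(2,0)A 2/4
(2,1)B 3/7
(2,2)B 4/7
(2,3)B 3/8
(2,4)A 3/5
(3,0)A 2/3
(3,2)B 3/4
(3,3)A 2/6
(3,4)A 2/4
(4,0)A 2/2
(4,4)B 0/4
(5,0)A 2/2
(5,2)A 2/2
(5,3)A 4/5
(5,4)A 3/4
(6,0)A 1/1
(6,3)A 4/4
(6,4)A 3/3
Sum over 27 individuals: 1/3 + 2/5 + 2/5 + 2/4 + 2/5 + 3/8 + 2/8 + 3/7 + 2/4 + 2/4 + 3/7 + 4/7 + 3/8 + 3/5 + 2/3 + 3/4 + 2/6 + 2/4 + 2/2 + 0/4 + 2/2 + 2/2 + 4/5 + 3/4 + 1/1 + 4/4 + 3/3 = 3331/210; mean = 3331/210 ÷ 27 = 3331/5670 = 0.587477… → 0.587.

0.587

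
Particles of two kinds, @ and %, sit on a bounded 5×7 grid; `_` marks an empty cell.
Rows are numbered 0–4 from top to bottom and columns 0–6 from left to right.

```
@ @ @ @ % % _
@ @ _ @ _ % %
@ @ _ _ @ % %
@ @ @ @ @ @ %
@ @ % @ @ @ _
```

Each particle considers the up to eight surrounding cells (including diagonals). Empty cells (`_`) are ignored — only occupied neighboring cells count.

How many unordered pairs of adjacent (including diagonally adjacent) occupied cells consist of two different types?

14

Scan each occupied cell's neighbors to the right and below (and the two forward diagonals) so each pair is counted once.
From row 0: 2 unlike of 16 pairs (running 2/16).
From row 1: 1 unlike of 12 pairs (running 3/28).
From row 2: 4 unlike of 16 pairs (running 7/44).
From row 3: 5 unlike of 23 pairs (running 12/67).
From row 4: 2 unlike of 5 pairs (running 14/72).
Total adjacent occupied pairs: 72; unlike-type pairs: 14.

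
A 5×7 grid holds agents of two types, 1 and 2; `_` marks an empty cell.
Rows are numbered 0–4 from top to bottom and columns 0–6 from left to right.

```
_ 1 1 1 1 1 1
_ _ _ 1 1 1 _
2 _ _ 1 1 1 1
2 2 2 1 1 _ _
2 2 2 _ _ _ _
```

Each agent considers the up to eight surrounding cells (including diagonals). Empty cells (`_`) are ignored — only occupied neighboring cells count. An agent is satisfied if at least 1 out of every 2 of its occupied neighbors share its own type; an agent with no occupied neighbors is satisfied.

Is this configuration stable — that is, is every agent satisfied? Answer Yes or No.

Row 0: (0,1)1 1/1 satisfied · (0,2)1 3/3 satisfied · (0,3)1 4/4 satisfied · (0,4)1 5/5 satisfied · (0,5)1 4/4 satisfied · (0,6)1 2/2 satisfied
Row 1: (1,3)1 6/6 satisfied · (1,4)1 8/8 satisfied · (1,5)1 7/7 satisfied
Row 2: (2,0)2 2/2 satisfied · (2,3)1 5/6 satisfied · (2,4)1 7/7 satisfied · (2,5)1 5/5 satisfied · (2,6)1 2/2 satisfied
Row 3: (3,0)2 4/4 satisfied · (3,1)2 6/6 satisfied · (3,2)2 3/5 satisfied · (3,3)1 3/5 satisfied · (3,4)1 4/4 satisfied
Row 4: (4,0)2 3/3 satisfied · (4,1)2 5/5 satisfied · (4,2)2 3/4 satisfied
All meet the threshold, so the configuration is stable.

Yes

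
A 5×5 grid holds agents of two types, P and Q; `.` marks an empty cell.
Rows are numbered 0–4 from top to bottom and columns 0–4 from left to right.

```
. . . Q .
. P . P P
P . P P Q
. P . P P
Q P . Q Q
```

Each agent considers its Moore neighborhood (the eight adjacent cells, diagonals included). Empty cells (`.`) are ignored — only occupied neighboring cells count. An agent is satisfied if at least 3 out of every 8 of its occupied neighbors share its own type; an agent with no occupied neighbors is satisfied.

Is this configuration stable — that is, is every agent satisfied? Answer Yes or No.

No

(0,3)Q 0/2 unhappy
(1,1)P 2/2 ok
(1,3)P 3/5 ok
(1,4)P 2/4 ok
(2,0)P 2/2 ok
(2,2)P 5/5 ok
(2,3)P 5/6 ok
(2,4)Q 0/5 unhappy
(3,1)P 3/4 ok
(3,3)P 3/6 ok
(3,4)P 2/5 ok
(4,0)Q 0/2 unhappy
(4,1)P 1/2 ok
(4,3)Q 1/3 unhappy
(4,4)Q 1/3 unhappy
For instance (0,3) has only 0/2 same-type neighbors, below 3/8.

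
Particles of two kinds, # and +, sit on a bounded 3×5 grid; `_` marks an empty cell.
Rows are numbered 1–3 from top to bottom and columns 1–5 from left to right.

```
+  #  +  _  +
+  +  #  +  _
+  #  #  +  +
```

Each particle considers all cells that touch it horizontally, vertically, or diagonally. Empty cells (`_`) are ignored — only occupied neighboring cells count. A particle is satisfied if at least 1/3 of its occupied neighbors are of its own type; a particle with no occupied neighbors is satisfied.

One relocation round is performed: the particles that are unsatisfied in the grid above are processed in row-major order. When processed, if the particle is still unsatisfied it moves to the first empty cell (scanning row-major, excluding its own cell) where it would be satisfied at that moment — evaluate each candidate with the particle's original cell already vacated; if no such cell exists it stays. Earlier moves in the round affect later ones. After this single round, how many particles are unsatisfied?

1

Initially unsatisfied (in order): (1,2).
  (1,2): no empty cell satisfies it; stays.
Resulting grid:
+ # + _ +
+ + # + _
+ # # + +
Unsatisfied now: (1,2).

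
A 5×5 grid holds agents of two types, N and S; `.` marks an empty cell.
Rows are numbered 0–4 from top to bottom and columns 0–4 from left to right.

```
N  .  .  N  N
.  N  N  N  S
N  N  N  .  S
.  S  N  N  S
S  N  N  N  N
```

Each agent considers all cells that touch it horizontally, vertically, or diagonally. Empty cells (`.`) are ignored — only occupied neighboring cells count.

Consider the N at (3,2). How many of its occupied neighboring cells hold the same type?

6

Occupied neighbors of (3,2): (2,1)=N, (2,2)=N, (3,1)=S, (3,3)=N, (4,1)=N, (4,2)=N, (4,3)=N.
Same type (N): 6 of 7.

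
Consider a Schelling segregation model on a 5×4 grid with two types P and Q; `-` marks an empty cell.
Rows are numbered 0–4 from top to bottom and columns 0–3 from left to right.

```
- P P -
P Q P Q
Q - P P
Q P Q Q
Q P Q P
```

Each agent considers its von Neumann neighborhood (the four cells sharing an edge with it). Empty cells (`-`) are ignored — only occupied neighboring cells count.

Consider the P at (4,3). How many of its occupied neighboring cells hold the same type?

0

Occupied neighbors of (4,3): (3,3)=Q, (4,2)=Q.
Same type (P): 0 of 2.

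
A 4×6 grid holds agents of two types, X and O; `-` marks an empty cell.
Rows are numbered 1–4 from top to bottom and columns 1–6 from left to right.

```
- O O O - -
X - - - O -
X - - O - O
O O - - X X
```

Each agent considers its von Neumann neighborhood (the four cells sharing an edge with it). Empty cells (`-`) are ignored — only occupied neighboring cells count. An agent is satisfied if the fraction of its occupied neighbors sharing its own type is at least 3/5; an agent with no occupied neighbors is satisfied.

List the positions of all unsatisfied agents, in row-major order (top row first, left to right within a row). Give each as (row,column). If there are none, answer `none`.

(3,1), (3,6), (4,1), (4,6)

Row 1: (1,2)O 1/1 satisfied · (1,3)O 2/2 satisfied · (1,4)O 1/1 satisfied
Row 2: (2,1)X 1/1 satisfied · (2,5)O 0/0 satisfied
Row 3: (3,1)X 1/2 not · (3,4)O 0/0 satisfied · (3,6)O 0/1 not
Row 4: (4,1)O 1/2 not · (4,2)O 1/1 satisfied · (4,5)X 1/1 satisfied · (4,6)X 1/2 not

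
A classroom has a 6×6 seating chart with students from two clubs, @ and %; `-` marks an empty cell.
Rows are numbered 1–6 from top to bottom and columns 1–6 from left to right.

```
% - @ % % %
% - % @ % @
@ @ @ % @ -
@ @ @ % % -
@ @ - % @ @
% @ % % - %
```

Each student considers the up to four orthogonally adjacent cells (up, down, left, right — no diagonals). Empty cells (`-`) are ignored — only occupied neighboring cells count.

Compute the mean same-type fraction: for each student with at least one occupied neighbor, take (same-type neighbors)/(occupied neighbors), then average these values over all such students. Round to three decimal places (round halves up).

0.492

(1,1)% 1/1
(1,3)@ 0/2
(1,4)% 1/3
(1,5)% 3/3
(1,6)% 1/2
(2,1)% 1/2
(2,3)% 0/3
(2,4)@ 0/4
(2,5)% 1/4
(2,6)@ 0/2
(3,1)@ 2/3
(3,2)@ 3/3
(3,3)@ 2/4
(3,4)% 1/4
(3,5)@ 0/3
(4,1)@ 3/3
(4,2)@ 4/4
(4,3)@ 2/3
(4,4)% 3/4
(4,5)% 1/3
(5,1)@ 2/3
(5,2)@ 3/3
(5,4)% 2/3
(5,5)@ 1/3
(5,6)@ 1/2
(6,1)% 0/2
(6,2)@ 1/3
(6,3)% 1/2
(6,4)% 2/2
(6,6)% 0/1
Sum over 30 students: 1/1 + 0/2 + 1/3 + 3/3 + 1/2 + 1/2 + 0/3 + 0/4 + 1/4 + 0/2 + 2/3 + 3/3 + 2/4 + 1/4 + 0/3 + 3/3 + 4/4 + 2/3 + 3/4 + 1/3 + 2/3 + 3/3 + 2/3 + 1/3 + 1/2 + 0/2 + 1/3 + 1/2 + 2/2 + 0/1 = 59/4; mean = 59/4 ÷ 30 = 59/120 = 0.491666… → 0.492.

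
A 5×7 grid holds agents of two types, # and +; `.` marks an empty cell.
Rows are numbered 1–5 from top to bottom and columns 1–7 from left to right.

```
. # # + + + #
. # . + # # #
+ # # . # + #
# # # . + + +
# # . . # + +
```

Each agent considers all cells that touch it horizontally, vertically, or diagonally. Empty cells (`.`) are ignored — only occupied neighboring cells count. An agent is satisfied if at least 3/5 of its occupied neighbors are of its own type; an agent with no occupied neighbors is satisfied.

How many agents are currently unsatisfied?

10

(1,2)# 2/2 satisfied
(1,3)# 2/4 not
(1,4)+ 2/4 not
(1,5)+ 3/5 satisfied
(1,6)+ 1/5 not
(1,7)# 2/3 satisfied
(2,2)# 4/5 satisfied
(2,4)+ 2/6 not
(2,5)# 2/7 not
(2,6)# 5/8 satisfied
(2,7)# 3/5 satisfied
(3,1)+ 0/4 not
(3,2)# 5/6 satisfied
(3,3)# 4/5 satisfied
(3,5)# 2/6 not
(3,6)+ 3/8 not
(3,7)# 2/5 not
(4,1)# 4/5 satisfied
(4,2)# 6/7 satisfied
(4,3)# 4/4 satisfied
(4,5)+ 3/5 satisfied
(4,6)+ 5/8 satisfied
(4,7)+ 4/5 satisfied
(5,1)# 3/3 satisfied
(5,2)# 4/4 satisfied
(5,5)# 0/3 not
(5,6)+ 4/5 satisfied
(5,7)+ 3/3 satisfied
Unsatisfied: (1,3), (1,4), (1,6), (2,4), (2,5), (3,1), (3,5), (3,6), (3,7), (5,5) — 10 in total.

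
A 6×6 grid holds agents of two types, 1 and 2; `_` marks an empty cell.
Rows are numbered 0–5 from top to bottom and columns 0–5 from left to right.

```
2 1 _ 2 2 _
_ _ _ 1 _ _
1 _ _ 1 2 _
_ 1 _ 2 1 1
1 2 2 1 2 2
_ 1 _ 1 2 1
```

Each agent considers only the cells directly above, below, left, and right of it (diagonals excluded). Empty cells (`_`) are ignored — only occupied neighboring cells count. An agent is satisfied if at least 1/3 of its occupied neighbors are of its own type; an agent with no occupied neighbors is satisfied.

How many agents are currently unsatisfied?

(0,0)2 0/1 unhappy
(0,1)1 0/1 unhappy
(0,3)2 1/2 ok
(0,4)2 1/1 ok
(1,3)1 1/2 ok
(2,0)1 0/0 ok
(2,3)1 1/3 ok
(2,4)2 0/2 unhappy
(3,1)1 0/1 unhappy
(3,3)2 0/3 unhappy
(3,4)1 1/4 unhappy
(3,5)1 1/2 ok
(4,0)1 0/1 unhappy
(4,1)2 1/4 unhappy
(4,2)2 1/2 ok
(4,3)1 1/4 unhappy
(4,4)2 2/4 ok
(4,5)2 1/3 ok
(5,1)1 0/1 unhappy
(5,3)1 1/2 ok
(5,4)2 1/3 ok
(5,5)1 0/2 unhappy
Unsatisfied: (0,0), (0,1), (2,4), (3,1), (3,3), (3,4), (4,0), (4,1), (4,3), (5,1), (5,5) — 11 in total.

11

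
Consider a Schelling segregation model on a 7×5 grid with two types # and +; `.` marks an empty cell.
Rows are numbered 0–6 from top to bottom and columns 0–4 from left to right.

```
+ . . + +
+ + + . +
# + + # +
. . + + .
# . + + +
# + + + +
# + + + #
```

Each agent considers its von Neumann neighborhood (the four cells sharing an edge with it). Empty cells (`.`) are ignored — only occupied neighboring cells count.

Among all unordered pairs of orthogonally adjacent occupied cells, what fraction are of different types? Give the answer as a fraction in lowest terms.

Scan each occupied cell's neighbors to the right and below so each pair is counted once.
From row 0: 0 unlike of 3 pairs (running 0/3).
From row 1: 1 unlike of 6 pairs (running 1/9).
From row 2: 4 unlike of 6 pairs (running 5/15).
From row 3: 0 unlike of 3 pairs (running 5/18).
From row 4: 0 unlike of 6 pairs (running 5/24).
From row 5: 2 unlike of 9 pairs (running 7/33).
From row 6: 2 unlike of 4 pairs (running 9/37).
Total adjacent occupied pairs: 37; unlike-type pairs: 9.
9/37 is already in lowest terms.

9/37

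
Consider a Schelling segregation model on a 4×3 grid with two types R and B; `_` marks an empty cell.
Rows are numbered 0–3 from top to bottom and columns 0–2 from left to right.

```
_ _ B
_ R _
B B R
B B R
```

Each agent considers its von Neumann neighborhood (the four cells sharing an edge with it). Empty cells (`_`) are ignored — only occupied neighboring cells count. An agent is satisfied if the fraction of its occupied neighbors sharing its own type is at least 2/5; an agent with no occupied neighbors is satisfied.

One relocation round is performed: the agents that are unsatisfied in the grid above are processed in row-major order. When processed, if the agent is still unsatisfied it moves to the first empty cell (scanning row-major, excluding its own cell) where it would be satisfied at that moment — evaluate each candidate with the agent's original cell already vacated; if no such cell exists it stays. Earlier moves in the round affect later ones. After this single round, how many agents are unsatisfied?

0

Initially unsatisfied (in order): (1,1).
  (1,1) → (0,0).
Resulting grid:
R _ B
_ _ _
B B R
B B R
All satisfied now.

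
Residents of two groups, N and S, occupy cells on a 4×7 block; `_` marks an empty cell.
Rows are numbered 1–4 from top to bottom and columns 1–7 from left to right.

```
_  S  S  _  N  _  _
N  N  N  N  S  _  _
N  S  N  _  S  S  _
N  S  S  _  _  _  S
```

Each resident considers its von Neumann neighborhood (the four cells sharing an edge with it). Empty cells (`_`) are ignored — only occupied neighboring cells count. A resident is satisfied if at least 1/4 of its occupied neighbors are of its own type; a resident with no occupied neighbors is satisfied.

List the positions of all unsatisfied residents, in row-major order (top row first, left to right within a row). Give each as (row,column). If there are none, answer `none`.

(1,5)

Row 1: (1,2)S 1/2 satisfied · (1,3)S 1/2 satisfied · (1,5)N 0/1 not
Row 2: (2,1)N 2/2 satisfied · (2,2)N 2/4 satisfied · (2,3)N 3/4 satisfied · (2,4)N 1/2 satisfied · (2,5)S 1/3 satisfied
Row 3: (3,1)N 2/3 satisfied · (3,2)S 1/4 satisfied · (3,3)N 1/3 satisfied · (3,5)S 2/2 satisfied · (3,6)S 1/1 satisfied
Row 4: (4,1)N 1/2 satisfied · (4,2)S 2/3 satisfied · (4,3)S 1/2 satisfied · (4,7)S 0/0 satisfied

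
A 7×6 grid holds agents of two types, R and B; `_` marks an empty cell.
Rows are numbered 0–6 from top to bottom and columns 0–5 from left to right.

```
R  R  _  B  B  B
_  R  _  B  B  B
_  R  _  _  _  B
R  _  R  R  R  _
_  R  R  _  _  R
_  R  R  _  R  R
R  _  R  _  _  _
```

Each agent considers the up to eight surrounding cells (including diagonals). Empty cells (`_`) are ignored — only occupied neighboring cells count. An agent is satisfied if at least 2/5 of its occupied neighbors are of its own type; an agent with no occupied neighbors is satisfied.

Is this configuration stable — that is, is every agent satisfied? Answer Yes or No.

Row 0: (0,0)R 2/2 ok · (0,1)R 2/2 ok · (0,3)B 3/3 ok · (0,4)B 5/5 ok · (0,5)B 3/3 ok
Row 1: (1,1)R 3/3 ok · (1,3)B 3/3 ok · (1,4)B 6/6 ok · (1,5)B 4/4 ok
Row 2: (2,1)R 3/3 ok · (2,5)B 2/3 ok
Row 3: (3,0)R 2/2 ok · (3,2)R 4/4 ok · (3,3)R 3/3 ok · (3,4)R 2/3 ok
Row 4: (4,1)R 5/5 ok · (4,2)R 5/5 ok · (4,5)R 3/3 ok
Row 5: (5,1)R 5/5 ok · (5,2)R 4/4 ok · (5,4)R 2/2 ok · (5,5)R 2/2 ok
Row 6: (6,0)R 1/1 ok · (6,2)R 2/2 ok
All meet the threshold, so the configuration is stable.

Yes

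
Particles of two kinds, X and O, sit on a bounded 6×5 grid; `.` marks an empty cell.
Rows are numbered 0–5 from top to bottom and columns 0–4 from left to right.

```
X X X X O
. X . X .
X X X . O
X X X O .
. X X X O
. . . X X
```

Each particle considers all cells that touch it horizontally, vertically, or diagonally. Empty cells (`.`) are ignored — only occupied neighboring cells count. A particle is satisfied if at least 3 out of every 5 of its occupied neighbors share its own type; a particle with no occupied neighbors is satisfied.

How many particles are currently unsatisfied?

4

(0,0)X 2/2 satisfied
(0,1)X 3/3 satisfied
(0,2)X 4/4 satisfied
(0,3)X 2/3 satisfied
(0,4)O 0/2 not
(1,1)X 6/6 satisfied
(1,3)X 3/5 satisfied
(2,0)X 4/4 satisfied
(2,1)X 6/6 satisfied
(2,2)X 5/6 satisfied
(2,4)O 1/2 not
(3,0)X 4/4 satisfied
(3,1)X 7/7 satisfied
(3,2)X 6/7 satisfied
(3,3)O 2/6 not
(4,1)X 4/4 satisfied
(4,2)X 5/6 satisfied
(4,3)X 4/6 satisfied
(4,4)O 1/4 not
(5,3)X 3/4 satisfied
(5,4)X 2/3 satisfied
Unsatisfied: (0,4), (2,4), (3,3), (4,4) — 4 in total.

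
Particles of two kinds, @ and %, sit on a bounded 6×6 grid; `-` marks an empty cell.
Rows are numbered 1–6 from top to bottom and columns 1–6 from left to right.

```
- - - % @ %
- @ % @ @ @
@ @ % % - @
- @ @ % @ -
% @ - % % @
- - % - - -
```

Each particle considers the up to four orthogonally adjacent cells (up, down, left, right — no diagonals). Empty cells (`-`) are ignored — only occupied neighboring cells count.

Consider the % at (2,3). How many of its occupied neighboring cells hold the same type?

Occupied neighbors of (2,3): (3,3)=%, (2,2)=@, (2,4)=@.
Same type (%): 1 of 3.

1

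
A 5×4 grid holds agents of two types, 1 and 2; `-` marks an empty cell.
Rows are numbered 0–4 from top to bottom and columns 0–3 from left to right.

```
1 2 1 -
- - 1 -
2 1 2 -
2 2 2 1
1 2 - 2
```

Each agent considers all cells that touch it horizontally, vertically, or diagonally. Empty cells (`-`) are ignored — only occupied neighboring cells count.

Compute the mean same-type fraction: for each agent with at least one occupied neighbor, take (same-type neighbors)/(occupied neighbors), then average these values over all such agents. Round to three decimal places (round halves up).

(0,0)1 0/1
(0,1)2 0/3
(0,2)1 1/2
(1,2)1 2/4
(2,0)2 2/3
(2,1)1 1/6
(2,2)2 2/5
(3,0)2 3/5
(3,1)2 5/7
(3,2)2 4/6
(3,3)1 0/3
(4,0)1 0/3
(4,1)2 3/4
(4,3)2 1/2
Sum over 14 agents: 0/1 + 0/3 + 1/2 + 2/4 + 2/3 + 1/6 + 2/5 + 3/5 + 5/7 + 4/6 + 0/3 + 0/3 + 3/4 + 1/2 = 153/28; mean = 153/28 ÷ 14 = 153/392 = 0.390306… → 0.390.

0.390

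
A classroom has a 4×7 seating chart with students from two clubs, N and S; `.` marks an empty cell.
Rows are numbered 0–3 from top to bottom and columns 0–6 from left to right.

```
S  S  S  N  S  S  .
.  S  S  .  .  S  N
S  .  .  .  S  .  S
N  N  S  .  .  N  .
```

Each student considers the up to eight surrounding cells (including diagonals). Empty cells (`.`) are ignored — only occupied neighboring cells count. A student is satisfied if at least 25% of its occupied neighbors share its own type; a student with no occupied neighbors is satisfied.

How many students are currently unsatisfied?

Row 0: (0,0)S 2/2 ✓ · (0,1)S 4/4 ✓ · (0,2)S 3/4 ✓ · (0,3)N 0/3 ✗ · (0,4)S 2/3 ✓ · (0,5)S 2/3 ✓
Row 1: (1,1)S 5/5 ✓ · (1,2)S 3/4 ✓ · (1,5)S 4/5 ✓ · (1,6)N 0/3 ✗
Row 2: (2,0)S 1/3 ✓ · (2,4)S 1/2 ✓ · (2,6)S 1/3 ✓
Row 3: (3,0)N 1/2 ✓ · (3,1)N 1/3 ✓ · (3,2)S 0/1 ✗ · (3,5)N 0/2 ✗
Unsatisfied: (0,3), (1,6), (3,2), (3,5) — 4 in total.

4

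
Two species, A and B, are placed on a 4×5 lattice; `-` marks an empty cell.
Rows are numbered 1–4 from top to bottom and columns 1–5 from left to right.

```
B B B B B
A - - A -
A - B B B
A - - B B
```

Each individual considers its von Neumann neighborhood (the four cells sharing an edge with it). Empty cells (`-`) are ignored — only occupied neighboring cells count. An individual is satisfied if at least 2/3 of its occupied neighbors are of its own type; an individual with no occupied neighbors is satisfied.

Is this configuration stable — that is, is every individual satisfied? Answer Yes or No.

(1,1)B 1/2 ✗
(1,2)B 2/2 ✓
(1,3)B 2/2 ✓
(1,4)B 2/3 ✓
(1,5)B 1/1 ✓
(2,1)A 1/2 ✗
(2,4)A 0/2 ✗
(3,1)A 2/2 ✓
(3,3)B 1/1 ✓
(3,4)B 3/4 ✓
(3,5)B 2/2 ✓
(4,1)A 1/1 ✓
(4,4)B 2/2 ✓
(4,5)B 2/2 ✓
For instance (1,1) has only 1/2 same-type neighbors, below 2/3.

No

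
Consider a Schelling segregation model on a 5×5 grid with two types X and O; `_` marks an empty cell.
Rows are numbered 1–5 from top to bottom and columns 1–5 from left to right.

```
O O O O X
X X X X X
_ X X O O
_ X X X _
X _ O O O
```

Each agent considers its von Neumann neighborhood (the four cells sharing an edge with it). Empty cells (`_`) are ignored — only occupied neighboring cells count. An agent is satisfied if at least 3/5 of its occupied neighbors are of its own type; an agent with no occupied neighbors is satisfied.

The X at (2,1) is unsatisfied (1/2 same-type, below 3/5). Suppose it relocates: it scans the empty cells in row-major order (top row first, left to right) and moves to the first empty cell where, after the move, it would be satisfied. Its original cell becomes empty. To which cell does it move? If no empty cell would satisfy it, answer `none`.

Vacating (2,1). Empty cells in order:
  (3,1): 1/1 same-type → satisfied — stop here.

(3,1)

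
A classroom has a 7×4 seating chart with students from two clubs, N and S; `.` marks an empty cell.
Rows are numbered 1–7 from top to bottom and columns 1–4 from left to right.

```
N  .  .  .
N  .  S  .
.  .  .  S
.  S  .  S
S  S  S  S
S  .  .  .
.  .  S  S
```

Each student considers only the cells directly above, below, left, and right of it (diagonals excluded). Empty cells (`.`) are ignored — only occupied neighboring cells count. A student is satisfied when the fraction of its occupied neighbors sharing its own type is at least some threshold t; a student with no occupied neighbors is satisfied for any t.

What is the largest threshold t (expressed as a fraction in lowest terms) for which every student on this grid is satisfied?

(1,1)N 1/1
(2,1)N 1/1
(2,3)S — no occupied neighbors
(3,4)S 1/1
(4,2)S 1/1
(4,4)S 2/2
(5,1)S 2/2
(5,2)S 3/3
(5,3)S 2/2
(5,4)S 2/2
(6,1)S 1/1
(7,3)S 1/1
(7,4)S 1/1
The smallest same-type fraction is 1/1 at (1,1), which reduces to 1/1. Any threshold above that leaves this student unsatisfied.

1/1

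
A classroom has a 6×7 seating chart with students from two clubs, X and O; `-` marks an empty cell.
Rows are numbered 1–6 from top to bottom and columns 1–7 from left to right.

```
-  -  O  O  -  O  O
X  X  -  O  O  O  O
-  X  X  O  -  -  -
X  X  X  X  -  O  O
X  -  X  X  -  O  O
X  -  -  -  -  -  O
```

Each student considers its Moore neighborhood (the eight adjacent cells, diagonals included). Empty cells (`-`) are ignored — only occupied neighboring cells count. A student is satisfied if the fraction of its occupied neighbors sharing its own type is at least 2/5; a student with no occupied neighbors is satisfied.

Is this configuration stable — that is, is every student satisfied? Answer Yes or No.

Row 1: (1,3)O 2/3 satisfied · (1,4)O 3/3 satisfied · (1,6)O 4/4 satisfied · (1,7)O 3/3 satisfied
Row 2: (2,1)X 2/2 satisfied · (2,2)X 3/4 satisfied · (2,4)O 4/5 satisfied · (2,5)O 5/5 satisfied · (2,6)O 4/4 satisfied · (2,7)O 3/3 satisfied
Row 3: (3,2)X 6/6 satisfied · (3,3)X 5/7 satisfied · (3,4)O 2/5 satisfied
Row 4: (4,1)X 3/3 satisfied · (4,2)X 6/6 satisfied · (4,3)X 6/7 satisfied · (4,4)X 4/5 satisfied · (4,6)O 3/3 satisfied · (4,7)O 3/3 satisfied
Row 5: (5,1)X 3/3 satisfied · (5,3)X 4/4 satisfied · (5,4)X 3/3 satisfied · (5,6)O 4/4 satisfied · (5,7)O 4/4 satisfied
Row 6: (6,1)X 1/1 satisfied · (6,7)O 2/2 satisfied
All meet the threshold, so the configuration is stable.

Yes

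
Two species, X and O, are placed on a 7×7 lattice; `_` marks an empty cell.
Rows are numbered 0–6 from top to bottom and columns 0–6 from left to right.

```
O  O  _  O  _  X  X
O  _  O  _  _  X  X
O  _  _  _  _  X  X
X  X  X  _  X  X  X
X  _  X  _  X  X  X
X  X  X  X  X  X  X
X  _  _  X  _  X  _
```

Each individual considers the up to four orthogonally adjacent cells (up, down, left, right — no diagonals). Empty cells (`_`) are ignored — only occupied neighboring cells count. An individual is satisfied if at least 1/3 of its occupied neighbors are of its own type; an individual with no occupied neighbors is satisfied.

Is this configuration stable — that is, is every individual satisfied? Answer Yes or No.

(0,0)O 2/2 ok
(0,1)O 1/1 ok
(0,3)O 0/0 ok
(0,5)X 2/2 ok
(0,6)X 2/2 ok
(1,0)O 2/2 ok
(1,2)O 0/0 ok
(1,5)X 3/3 ok
(1,6)X 3/3 ok
(2,0)O 1/2 ok
(2,5)X 3/3 ok
(2,6)X 3/3 ok
(3,0)X 2/3 ok
(3,1)X 2/2 ok
(3,2)X 2/2 ok
(3,4)X 2/2 ok
(3,5)X 4/4 ok
(3,6)X 3/3 ok
(4,0)X 2/2 ok
(4,2)X 2/2 ok
(4,4)X 3/3 ok
(4,5)X 4/4 ok
(4,6)X 3/3 ok
(5,0)X 3/3 ok
(5,1)X 2/2 ok
(5,2)X 3/3 ok
(5,3)X 3/3 ok
(5,4)X 3/3 ok
(5,5)X 4/4 ok
(5,6)X 2/2 ok
(6,0)X 1/1 ok
(6,3)X 1/1 ok
(6,5)X 1/1 ok
All meet the threshold, so the configuration is stable.

Yes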